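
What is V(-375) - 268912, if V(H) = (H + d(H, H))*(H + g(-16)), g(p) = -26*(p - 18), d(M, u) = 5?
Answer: -457242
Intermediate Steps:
g(p) = 468 - 26*p (g(p) = -26*(-18 + p) = 468 - 26*p)
V(H) = (5 + H)*(884 + H) (V(H) = (H + 5)*(H + (468 - 26*(-16))) = (5 + H)*(H + (468 + 416)) = (5 + H)*(H + 884) = (5 + H)*(884 + H))
V(-375) - 268912 = (4420 + (-375)**2 + 889*(-375)) - 268912 = (4420 + 140625 - 333375) - 268912 = -188330 - 268912 = -457242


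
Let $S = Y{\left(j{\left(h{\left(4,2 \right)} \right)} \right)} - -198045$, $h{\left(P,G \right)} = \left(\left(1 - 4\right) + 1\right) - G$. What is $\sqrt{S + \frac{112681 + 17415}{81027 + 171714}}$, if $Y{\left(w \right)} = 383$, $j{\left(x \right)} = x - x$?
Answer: $\frac{2 \sqrt{3168804815057451}}{252741} \approx 445.45$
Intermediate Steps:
$h{\left(P,G \right)} = -2 - G$ ($h{\left(P,G \right)} = \left(-3 + 1\right) - G = -2 - G$)
$j{\left(x \right)} = 0$
$S = 198428$ ($S = 383 - -198045 = 383 + 198045 = 198428$)
$\sqrt{S + \frac{112681 + 17415}{81027 + 171714}} = \sqrt{198428 + \frac{112681 + 17415}{81027 + 171714}} = \sqrt{198428 + \frac{130096}{252741}} = \sqrt{\frac{50151021244}{252741}} = \frac{2 \sqrt{3168804815057451}}{252741}$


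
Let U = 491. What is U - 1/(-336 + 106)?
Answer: 112931/230 ≈ 491.00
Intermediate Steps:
U - 1/(-336 + 106) = 491 - 1/(-336 + 106) = 491 - 1/(-230) = 491 - 1*(-1/230) = 491 + 1/230 = 112931/230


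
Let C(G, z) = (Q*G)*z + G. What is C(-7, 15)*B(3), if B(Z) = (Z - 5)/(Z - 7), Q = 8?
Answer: -847/2 ≈ -423.50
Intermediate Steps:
B(Z) = (-5 + Z)/(-7 + Z)
C(G, z) = G + 8*G*z (C(G, z) = (8*G)*z + G = 8*G*z + G = G + 8*G*z)
C(-7, 15)*B(3) = (-7*(1 + 8*15))*((-5 + 3)/(-7 + 3)) = (-7*(1 + 120))*(-2/(-4)) = (-7*121)*(-¼*(-2)) = -847*½ = -847/2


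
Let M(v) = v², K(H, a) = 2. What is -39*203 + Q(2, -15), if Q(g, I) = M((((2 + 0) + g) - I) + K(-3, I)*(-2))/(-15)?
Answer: -7932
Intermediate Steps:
Q(g, I) = -(-2 + g - I)²/15 (Q(g, I) = ((((2 + 0) + g) - I) + 2*(-2))²/(-15) = (((2 + g) - I) - 4)²*(-1/15) = ((2 + g - I) - 4)²*(-1/15) = (-2 + g - I)²*(-1/15) = -(-2 + g - I)²/15)
-39*203 + Q(2, -15) = -39*203 - (2 - 15 - 1*2)²/15 = -7917 - (2 - 15 - 2)²/15 = -7917 - 1/15*(-15)² = -7917 - 1/15*225 = -7917 - 15 = -7932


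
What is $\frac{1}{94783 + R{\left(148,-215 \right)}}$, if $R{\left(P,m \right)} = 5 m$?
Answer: $\frac{1}{93708} \approx 1.0671 \cdot 10^{-5}$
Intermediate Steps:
$\frac{1}{94783 + R{\left(148,-215 \right)}} = \frac{1}{94783 + 5 \left(-215\right)} = \frac{1}{94783 - 1075} = \frac{1}{93708}$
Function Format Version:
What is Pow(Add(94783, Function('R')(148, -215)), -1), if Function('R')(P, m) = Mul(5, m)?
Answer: Rational(1, 93708) ≈ 1.0671e-5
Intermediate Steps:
Pow(Add(94783, Function('R')(148, -215)), -1) = Pow(Add(94783, Mul(5, -215)), -1) = Pow(Add(94783, -1075), -1) = Pow(93708, -1) = Rational(1, 93708)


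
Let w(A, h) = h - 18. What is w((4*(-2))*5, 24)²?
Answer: 36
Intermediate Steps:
w(A, h) = -18 + h
w((4*(-2))*5, 24)² = (-18 + 24)² = 6² = 36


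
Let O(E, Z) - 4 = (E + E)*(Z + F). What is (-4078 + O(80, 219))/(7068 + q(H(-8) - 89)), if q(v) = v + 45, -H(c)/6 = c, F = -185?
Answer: 683/3536 ≈ 0.19316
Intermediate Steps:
H(c) = -6*c
O(E, Z) = 4 + 2*E*(-185 + Z) (O(E, Z) = 4 + (E + E)*(Z - 185) = 4 + (2*E)*(-185 + Z) = 4 + 2*E*(-185 + Z))
q(v) = 45 + v
(-4078 + O(80, 219))/(7068 + q(H(-8) - 89)) = (-4078 + (4 - 370*80 + 2*80*219))/(7068 + (45 + (-6*(-8) - 89))) = (-4078 + (4 - 29600 + 35040))/(7068 + (45 + (48 - 89))) = (-4078 + 5444)/(7068 + (45 - 41)) = 1366/(7068 + 4) = 1366/7072 = 1366*(1/7072) = 683/3536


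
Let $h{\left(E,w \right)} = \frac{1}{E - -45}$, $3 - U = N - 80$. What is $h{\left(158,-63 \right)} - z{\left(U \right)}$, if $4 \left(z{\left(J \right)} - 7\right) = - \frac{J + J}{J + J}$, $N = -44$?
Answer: $- \frac{5477}{812} \approx -6.7451$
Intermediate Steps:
$U = 127$ ($U = 3 - \left(-44 - 80\right) = 3 - -124 = 3 + 124 = 127$)
$h{\left(E,w \right)} = \frac{1}{45 + E}$ ($h{\left(E,w \right)} = \frac{1}{E + 45} = \frac{1}{45 + E}$)
$z{\left(J \right)} = \frac{27}{4}$ ($z{\left(J \right)} = 7 + \frac{\left(-1\right) \frac{J + J}{J + J}}{4} = 7 + \frac{\left(-1\right) \frac{2 J}{2 J}}{4} = 7 + \frac{\left(-1\right) 2 J \frac{1}{2 J}}{4} = 7 + \frac{\left(-1\right) 1}{4} = 7 + \frac{1}{4} \left(-1\right) = 7 - \frac{1}{4} = \frac{27}{4}$)
$h{\left(158,-63 \right)} - z{\left(U \right)} = \frac{1}{45 + 158} - \frac{27}{4} = \frac{1}{203} - \frac{27}{4} = - \frac{5477}{812}$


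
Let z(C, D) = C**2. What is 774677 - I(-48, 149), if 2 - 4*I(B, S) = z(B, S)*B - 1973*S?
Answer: 2694137/4 ≈ 6.7353e+5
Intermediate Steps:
I(B, S) = 1/2 - B**3/4 + 1973*S/4 (I(B, S) = 1/2 - (B**2*B - 1973*S)/4 = 1/2 - (B**3 - 1973*S)/4 = 1/2 + (-B**3/4 + 1973*S/4) = 1/2 - B**3/4 + 1973*S/4)
774677 - I(-48, 149) = 774677 - (1/2 - 1/4*(-48)**3 + (1973/4)*149) = 774677 - (1/2 - 1/4*(-110592) + 293977/4) = 774677 - (1/2 + 27648 + 293977/4) = 774677 - 1*404571/4 = 774677 - 404571/4 = 2694137/4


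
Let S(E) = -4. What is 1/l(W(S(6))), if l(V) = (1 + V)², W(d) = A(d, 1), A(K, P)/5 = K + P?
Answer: 1/196 ≈ 0.0051020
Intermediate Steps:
A(K, P) = 5*K + 5*P (A(K, P) = 5*(K + P) = 5*K + 5*P)
W(d) = 5 + 5*d (W(d) = 5*d + 5*1 = 5*d + 5 = 5 + 5*d)
1/l(W(S(6))) = 1/((1 + (5 + 5*(-4)))²) = 1/((1 + (5 - 20))²) = 1/((1 - 15)²) = 1/((-14)²) = 1/196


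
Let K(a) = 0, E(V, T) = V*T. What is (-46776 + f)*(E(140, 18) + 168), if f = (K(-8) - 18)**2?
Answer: -124862976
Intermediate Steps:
E(V, T) = T*V
f = 324 (f = (0 - 18)**2 = (-18)**2 = 324)
(-46776 + f)*(E(140, 18) + 168) = (-46776 + 324)*(18*140 + 168) = -46452*(2520 + 168) = -46452*2688 = -124862976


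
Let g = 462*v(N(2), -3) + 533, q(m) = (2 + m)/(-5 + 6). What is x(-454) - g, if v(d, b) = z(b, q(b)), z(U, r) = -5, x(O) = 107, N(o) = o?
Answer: 1884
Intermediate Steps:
q(m) = 2 + m (q(m) = (2 + m)/1 = (2 + m)*1 = 2 + m)
v(d, b) = -5
g = -1777 (g = 462*(-5) + 533 = -2310 + 533 = -1777)
x(-454) - g = 107 - 1*(-1777) = 107 + 1777 = 1884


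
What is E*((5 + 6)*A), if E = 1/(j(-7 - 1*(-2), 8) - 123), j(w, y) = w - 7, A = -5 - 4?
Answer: 11/15 ≈ 0.73333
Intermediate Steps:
A = -9
j(w, y) = -7 + w
E = -1/135 (E = 1/((-7 + (-7 - 1*(-2))) - 123) = 1/((-7 + (-7 + 2)) - 123) = 1/((-7 - 5) - 123) = 1/(-12 - 123) = 1/(-135) = -1/135 ≈ -0.0074074)
E*((5 + 6)*A) = -(5 + 6)*(-9)/135 = -11*(-9)/135 = -1/135*(-99) = 11/15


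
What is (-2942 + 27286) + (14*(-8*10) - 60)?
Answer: 23164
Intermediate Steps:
(-2942 + 27286) + (14*(-8*10) - 60) = 24344 + (14*(-80) - 60) = 24344 + (-1120 - 60) = 24344 - 1180 = 23164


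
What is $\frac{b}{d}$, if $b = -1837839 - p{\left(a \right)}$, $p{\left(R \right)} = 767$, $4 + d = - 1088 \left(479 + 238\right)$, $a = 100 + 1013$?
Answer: $\frac{919303}{390050} \approx 2.3569$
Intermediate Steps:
$a = 1113$
$d = -780100$ ($d = -4 - 1088 \left(479 + 238\right) = -4 - 780096 = -780100$)
$b = -1838606$ ($b = -1837839 - 767 = -1838606$)
$\frac{b}{d} = - \frac{1838606}{-780100} = \left(-1838606\right) \left(- \frac{1}{780100}\right) = \frac{919303}{390050}$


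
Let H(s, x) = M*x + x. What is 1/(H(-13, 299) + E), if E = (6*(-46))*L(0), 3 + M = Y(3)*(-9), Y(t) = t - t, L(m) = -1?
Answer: -1/322 ≈ -0.0031056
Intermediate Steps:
Y(t) = 0
M = -3 (M = -3 + 0*(-9) = -3 + 0 = -3)
H(s, x) = -2*x (H(s, x) = -3*x + x = -2*x)
E = 276 (E = (6*(-46))*(-1) = -276*(-1) = 276)
1/(H(-13, 299) + E) = 1/(-2*299 + 276) = 1/(-598 + 276) = 1/(-322) = -1/322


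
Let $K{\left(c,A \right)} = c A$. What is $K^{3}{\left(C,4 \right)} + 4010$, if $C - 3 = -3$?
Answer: $4010$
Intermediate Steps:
$C = 0$ ($C = 3 - 3 = 0$)
$K{\left(c,A \right)} = A c$
$K^{3}{\left(C,4 \right)} + 4010 = \left(4 \cdot 0\right)^{3} + 4010 = 0^{3} + 4010 = 0 + 4010 = 4010$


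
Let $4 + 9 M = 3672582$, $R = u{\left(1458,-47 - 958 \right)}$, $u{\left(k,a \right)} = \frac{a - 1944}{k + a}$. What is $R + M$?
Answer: $\frac{554550431}{1359} \approx 4.0806 \cdot 10^{5}$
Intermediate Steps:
$u{\left(k,a \right)} = \frac{-1944 + a}{a + k}$
$R = - \frac{983}{151}$ ($R = \frac{-1944 - 1005}{\left(-47 - 958\right) + 1458} = \frac{-1944 - 1005}{-1005 + 1458} = \frac{1}{453} \left(-2949\right) = - \frac{983}{151} \approx -6.5099$)
$M = \frac{3672578}{9}$ ($M = - \frac{4}{9} + \frac{1}{9} \cdot 3672582 = - \frac{4}{9} + \frac{1224194}{3} = \frac{3672578}{9} \approx 4.0806 \cdot 10^{5}$)
$R + M = - \frac{983}{151} + \frac{3672578}{9} = \frac{554550431}{1359}$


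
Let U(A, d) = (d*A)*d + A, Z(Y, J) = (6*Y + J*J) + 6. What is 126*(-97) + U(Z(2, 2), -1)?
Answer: -12178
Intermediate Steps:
Z(Y, J) = 6 + J² + 6*Y (Z(Y, J) = (6*Y + J²) + 6 = (J² + 6*Y) + 6 = 6 + J² + 6*Y)
U(A, d) = A + A*d² (U(A, d) = (A*d)*d + A = A*d² + A = A + A*d²)
126*(-97) + U(Z(2, 2), -1) = 126*(-97) + (6 + 2² + 6*2)*(1 + (-1)²) = -12222 + (6 + 4 + 12)*(1 + 1) = -12222 + 22*2 = -12222 + 44 = -12178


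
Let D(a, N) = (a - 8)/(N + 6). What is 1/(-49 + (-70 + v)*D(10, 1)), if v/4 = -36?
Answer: -7/771 ≈ -0.0090791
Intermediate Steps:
v = -144 (v = 4*(-36) = -144)
D(a, N) = (-8 + a)/(6 + N)
1/(-49 + (-70 + v)*D(10, 1)) = 1/(-49 + (-70 - 144)*((-8 + 10)/(6 + 1))) = 1/(-49 - 214*2/7) = 1/(-49 - 428/7) = 1/(-771/7) = -7/771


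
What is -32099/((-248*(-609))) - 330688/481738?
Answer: -32703889039/36378926808 ≈ -0.89898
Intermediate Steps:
-32099/((-248*(-609))) - 330688/481738 = -32099/151032 - 330688*1/481738 = -32099*1/151032 - 165344/240869 = -32099/151032 - 165344/240869 = -32703889039/36378926808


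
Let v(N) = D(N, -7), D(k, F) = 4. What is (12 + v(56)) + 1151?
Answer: 1167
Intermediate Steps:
v(N) = 4
(12 + v(56)) + 1151 = (12 + 4) + 1151 = 16 + 1151 = 1167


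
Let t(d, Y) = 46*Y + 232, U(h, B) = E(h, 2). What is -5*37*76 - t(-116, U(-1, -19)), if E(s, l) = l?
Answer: -14384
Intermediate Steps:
U(h, B) = 2
t(d, Y) = 232 + 46*Y
-5*37*76 - t(-116, U(-1, -19)) = -5*37*76 - (232 + 46*2) = -185*76 - (232 + 92) = -14060 - 1*324 = -14060 - 324 = -14384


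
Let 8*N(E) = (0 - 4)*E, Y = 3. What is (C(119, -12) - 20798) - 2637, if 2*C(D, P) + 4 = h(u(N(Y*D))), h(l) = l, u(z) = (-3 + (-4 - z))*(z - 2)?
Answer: -311319/8 ≈ -38915.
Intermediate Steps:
N(E) = -E/2 (N(E) = ((0 - 4)*E)/8 = (-4*E)/8 = -E/2)
u(z) = (-7 - z)*(-2 + z)
C(D, P) = 5 - 9*D²/8 + 15*D/4 (C(D, P) = -2 + (14 - (-3*D/2)² - (-5)*3*D/2)/2 = -2 + (14 - (-3*D/2)² - (-15)*D/2)/2 = -2 + (14 - 9*D²/4 + 15*D/2)/2 = -2 + (7 - 9*D²/8 + 15*D/4) = 5 - 9*D²/8 + 15*D/4)
(C(119, -12) - 20798) - 2637 = ((5 - 9/8*119² + (15/4)*119) - 20798) - 2637 = ((5 - 9/8*14161 + 1785/4) - 20798) - 2637 = ((5 - 127449/8 + 1785/4) - 20798) - 2637 = (-123839/8 - 20798) - 2637 = -290223/8 - 2637 = -311319/8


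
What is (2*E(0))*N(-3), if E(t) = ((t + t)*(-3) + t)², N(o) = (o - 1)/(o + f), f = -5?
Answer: 0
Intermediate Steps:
N(o) = (-1 + o)/(-5 + o) (N(o) = (o - 1)/(o - 5) = (-1 + o)/(-5 + o))
E(t) = 25*t² (E(t) = ((2*t)*(-3) + t)² = (-6*t + t)² = (-5*t)² = 25*t²)
(2*E(0))*N(-3) = (2*(25*0²))*((-1 - 3)/(-5 - 3)) = (2*(25*0))*(-4/(-8)) = (2*0)*(-⅛*(-4)) = 0*(½) = 0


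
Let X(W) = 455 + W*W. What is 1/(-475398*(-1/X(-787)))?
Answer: 103304/79233 ≈ 1.3038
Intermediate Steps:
X(W) = 455 + W**2
1/(-475398*(-1/X(-787))) = 1/(-475398*(-1/(455 + (-787)**2))) = 1/(-475398*(-1/(455 + 619369))) = 1/(-475398/((-1*619824))) = 1/(-475398/(-619824)) = 1/(-475398*(-1/619824)) = 1/(79233/103304) = 103304/79233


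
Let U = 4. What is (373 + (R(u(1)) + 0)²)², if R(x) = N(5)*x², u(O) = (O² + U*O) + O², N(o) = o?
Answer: 1074069529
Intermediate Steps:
u(O) = 2*O² + 4*O (u(O) = (O² + 4*O) + O² = 2*O² + 4*O)
R(x) = 5*x²
(373 + (R(u(1)) + 0)²)² = (373 + (5*(2*1*(2 + 1))² + 0)²)² = (373 + (5*(2*1*3)² + 0)²)² = (373 + (5*6² + 0)²)² = (373 + (5*36 + 0)²)² = (373 + (180 + 0)²)² = (373 + 180²)² = (373 + 32400)² = 32773² = 1074069529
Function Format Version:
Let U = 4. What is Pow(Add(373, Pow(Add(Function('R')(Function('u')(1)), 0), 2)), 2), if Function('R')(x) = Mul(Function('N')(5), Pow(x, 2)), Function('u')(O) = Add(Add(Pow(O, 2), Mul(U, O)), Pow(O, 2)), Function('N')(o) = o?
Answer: 1074069529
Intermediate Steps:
Function('u')(O) = Add(Mul(2, Pow(O, 2)), Mul(4, O)) (Function('u')(O) = Add(Add(Pow(O, 2), Mul(4, O)), Pow(O, 2)) = Add(Mul(2, Pow(O, 2)), Mul(4, O)))
Function('R')(x) = Mul(5, Pow(x, 2))
Pow(Add(373, Pow(Add(Function('R')(Function('u')(1)), 0), 2)), 2) = Pow(Add(373, Pow(Add(Mul(5, Pow(Mul(2, 1, Add(2, 1)), 2)), 0), 2)), 2) = Pow(Add(373, Pow(Add(Mul(5, Pow(Mul(2, 1, 3), 2)), 0), 2)), 2) = Pow(Add(373, Pow(Add(Mul(5, Pow(6, 2)), 0), 2)), 2) = Pow(Add(373, Pow(Add(Mul(5, 36), 0), 2)), 2) = Pow(Add(373, Pow(Add(180, 0), 2)), 2) = Pow(Add(373, Pow(180, 2)), 2) = Pow(Add(373, 32400), 2) = Pow(32773, 2) = 1074069529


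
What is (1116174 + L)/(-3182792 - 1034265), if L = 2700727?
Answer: -3816901/4217057 ≈ -0.90511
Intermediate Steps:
(1116174 + L)/(-3182792 - 1034265) = (1116174 + 2700727)/(-3182792 - 1034265) = 3816901/(-4217057) = 3816901*(-1/4217057) = -3816901/4217057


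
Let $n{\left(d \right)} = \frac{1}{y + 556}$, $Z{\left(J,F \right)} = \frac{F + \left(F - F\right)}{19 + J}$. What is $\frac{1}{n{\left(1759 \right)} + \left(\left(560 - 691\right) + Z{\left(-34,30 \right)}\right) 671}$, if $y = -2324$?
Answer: $- \frac{1768}{157781625} \approx -1.1205 \cdot 10^{-5}$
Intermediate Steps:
$Z{\left(J,F \right)} = \frac{F}{19 + J}$ ($Z{\left(J,F \right)} = \frac{F + 0}{19 + J} = \frac{F}{19 + J}$)
$n{\left(d \right)} = - \frac{1}{1768}$ ($n{\left(d \right)} = \frac{1}{-2324 + 556} = \frac{1}{-1768} = - \frac{1}{1768}$)
$\frac{1}{n{\left(1759 \right)} + \left(\left(560 - 691\right) + Z{\left(-34,30 \right)}\right) 671} = \frac{1}{- \frac{1}{1768} + \left(\left(560 - 691\right) + \frac{30}{19 - 34}\right) 671} = \frac{1}{- \frac{1}{1768} + \left(-131 + \frac{30}{-15}\right) 671} = \frac{1}{- \frac{1}{1768} + \left(-131 + 30 \left(- \frac{1}{15}\right)\right) 671} = \frac{1}{- \frac{1}{1768} + \left(-131 - 2\right) 671} = \frac{1}{- \frac{1}{1768} - 89243} = \frac{1}{- \frac{157781625}{1768}} = - \frac{1768}{157781625}$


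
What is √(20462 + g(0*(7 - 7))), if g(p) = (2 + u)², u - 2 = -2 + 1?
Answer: √20471 ≈ 143.08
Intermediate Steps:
u = 1 (u = 2 + (-2 + 1) = 2 - 1 = 1)
g(p) = 9 (g(p) = (2 + 1)² = 3² = 9)
√(20462 + g(0*(7 - 7))) = √(20462 + 9) = √20471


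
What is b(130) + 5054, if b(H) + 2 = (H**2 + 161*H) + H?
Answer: 43012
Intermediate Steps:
b(H) = -2 + H**2 + 162*H (b(H) = -2 + ((H**2 + 161*H) + H) = -2 + (H**2 + 162*H) = -2 + H**2 + 162*H)
b(130) + 5054 = (-2 + 130**2 + 162*130) + 5054 = (-2 + 16900 + 21060) + 5054 = 37958 + 5054 = 43012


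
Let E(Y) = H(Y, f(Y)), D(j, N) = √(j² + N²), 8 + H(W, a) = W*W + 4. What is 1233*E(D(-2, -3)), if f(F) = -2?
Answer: 11097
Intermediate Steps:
H(W, a) = -4 + W² (H(W, a) = -8 + (W*W + 4) = -8 + (W² + 4) = -8 + (4 + W²) = -4 + W²)
D(j, N) = √(N² + j²)
E(Y) = -4 + Y²
1233*E(D(-2, -3)) = 1233*(-4 + (√((-3)² + (-2)²))²) = 1233*(-4 + (√(9 + 4))²) = 1233*(-4 + (√13)²) = 1233*(-4 + 13) = 1233*9 = 11097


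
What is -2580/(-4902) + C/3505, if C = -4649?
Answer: -53281/66595 ≈ -0.80008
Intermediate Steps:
-2580/(-4902) + C/3505 = -2580/(-4902) - 4649/3505 = -2580*(-1/4902) - 4649*1/3505 = 10/19 - 4649/3505 = -53281/66595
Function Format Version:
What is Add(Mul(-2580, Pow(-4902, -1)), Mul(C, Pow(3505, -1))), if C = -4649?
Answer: Rational(-53281, 66595) ≈ -0.80008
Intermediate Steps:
Add(Mul(-2580, Pow(-4902, -1)), Mul(C, Pow(3505, -1))) = Add(Mul(-2580, Pow(-4902, -1)), Mul(-4649, Pow(3505, -1))) = Add(Mul(-2580, Rational(-1, 4902)), Mul(-4649, Rational(1, 3505))) = Add(Rational(10, 19), Rational(-4649, 3505)) = Rational(-53281, 66595)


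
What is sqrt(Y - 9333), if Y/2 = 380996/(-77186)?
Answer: I*sqrt(13915457362745)/38593 ≈ 96.659*I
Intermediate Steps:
Y = -380996/38593 (Y = 2*(380996/(-77186)) = 2*(380996*(-1/77186)) = 2*(-190498/38593) = -380996/38593 ≈ -9.8721)
sqrt(Y - 9333) = sqrt(-380996/38593 - 9333) = sqrt(-360569465/38593) = I*sqrt(13915457362745)/38593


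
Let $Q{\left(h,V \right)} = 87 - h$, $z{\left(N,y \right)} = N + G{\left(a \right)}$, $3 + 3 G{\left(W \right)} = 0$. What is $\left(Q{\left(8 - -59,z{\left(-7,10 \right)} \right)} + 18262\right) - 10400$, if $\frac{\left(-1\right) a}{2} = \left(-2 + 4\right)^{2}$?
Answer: $7882$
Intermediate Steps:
$a = -8$ ($a = - 2 \left(-2 + 4\right)^{2} = - 2 \cdot 2^{2} = \left(-2\right) 4 = -8$)
$G{\left(W \right)} = -1$ ($G{\left(W \right)} = -1 + \frac{1}{3} \cdot 0 = -1 + 0 = -1$)
$z{\left(N,y \right)} = -1 + N$ ($z{\left(N,y \right)} = N - 1 = -1 + N$)
$\left(Q{\left(8 - -59,z{\left(-7,10 \right)} \right)} + 18262\right) - 10400 = \left(\left(87 - \left(8 - -59\right)\right) + 18262\right) - 10400 = \left(\left(87 - \left(8 + 59\right)\right) + 18262\right) - 10400 = \left(\left(87 - 67\right) + 18262\right) - 10400 = \left(20 + 18262\right) - 10400 = 18282 - 10400 = 7882$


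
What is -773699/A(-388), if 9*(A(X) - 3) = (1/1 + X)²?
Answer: -40721/876 ≈ -46.485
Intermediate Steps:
A(X) = 3 + (1 + X)²/9 (A(X) = 3 + (1/1 + X)²/9 = 3 + (1 + X)²/9)
-773699/A(-388) = -773699/(3 + (1 - 388)²/9) = -773699/(3 + (⅑)*(-387)²) = -773699/(3 + (⅑)*149769) = -773699/(3 + 16641) = -773699/16644 = -773699*1/16644 = -40721/876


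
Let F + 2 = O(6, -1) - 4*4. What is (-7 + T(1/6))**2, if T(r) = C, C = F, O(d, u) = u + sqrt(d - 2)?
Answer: 576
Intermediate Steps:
O(d, u) = u + sqrt(-2 + d)
F = -17 (F = -2 + ((-1 + sqrt(-2 + 6)) - 4*4) = -2 + ((-1 + sqrt(4)) - 16) = -2 + ((-1 + 2) - 16) = -2 + (1 - 16) = -2 - 15 = -17)
C = -17
T(r) = -17
(-7 + T(1/6))**2 = (-7 - 17)**2 = (-24)**2 = 576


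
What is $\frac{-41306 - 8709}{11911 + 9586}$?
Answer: $- \frac{7145}{3071} \approx -2.3266$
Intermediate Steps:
$\frac{-41306 - 8709}{11911 + 9586} = - \frac{50015}{21497} = \left(-50015\right) \frac{1}{21497} = - \frac{7145}{3071}$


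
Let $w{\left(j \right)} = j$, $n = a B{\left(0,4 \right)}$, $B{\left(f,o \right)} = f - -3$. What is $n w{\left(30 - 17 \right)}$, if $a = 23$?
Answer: $897$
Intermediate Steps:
$B{\left(f,o \right)} = 3 + f$ ($B{\left(f,o \right)} = f + 3 = 3 + f$)
$n = 69$ ($n = 23 \left(3 + 0\right) = 23 \cdot 3 = 69$)
$n w{\left(30 - 17 \right)} = 69 \left(30 - 17\right) = 69 \cdot 13 = 897$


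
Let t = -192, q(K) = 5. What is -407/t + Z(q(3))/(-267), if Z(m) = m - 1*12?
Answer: 36671/17088 ≈ 2.1460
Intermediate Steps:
Z(m) = -12 + m (Z(m) = m - 12 = -12 + m)
-407/t + Z(q(3))/(-267) = -407/(-192) + (-12 + 5)/(-267) = -407*(-1/192) - 7*(-1/267) = 407/192 + 7/267 = 36671/17088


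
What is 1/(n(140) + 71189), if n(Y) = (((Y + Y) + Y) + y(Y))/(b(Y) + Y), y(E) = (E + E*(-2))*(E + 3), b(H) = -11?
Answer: 129/9163781 ≈ 1.4077e-5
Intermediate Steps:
y(E) = -E*(3 + E) (y(E) = (E - 2*E)*(3 + E) = (-E)*(3 + E) = -E*(3 + E))
n(Y) = (3*Y - Y*(3 + Y))/(-11 + Y) (n(Y) = (((Y + Y) + Y) - Y*(3 + Y))/(-11 + Y) = ((2*Y + Y) - Y*(3 + Y))/(-11 + Y) = (3*Y - Y*(3 + Y))/(-11 + Y))
1/(n(140) + 71189) = 1/(-1*140**2/(-11 + 140) + 71189) = 1/(-1*19600/129 + 71189) = 1/(-1*19600*1/129 + 71189) = 1/(-19600/129 + 71189) = 1/(9163781/129) = 129/9163781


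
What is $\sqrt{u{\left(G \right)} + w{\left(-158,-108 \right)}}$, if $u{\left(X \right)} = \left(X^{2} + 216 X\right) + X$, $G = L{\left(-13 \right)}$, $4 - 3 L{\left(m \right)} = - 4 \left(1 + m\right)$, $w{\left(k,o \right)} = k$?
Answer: $\frac{i \sqrt{28130}}{3} \approx 55.907 i$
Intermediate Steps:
$L{\left(m \right)} = \frac{8}{3} + \frac{4 m}{3}$ ($L{\left(m \right)} = \frac{4}{3} - \frac{\left(-4\right) \left(1 + m\right)}{3} = \frac{4}{3} - \frac{-4 - 4 m}{3} = \frac{4}{3} + \left(\frac{4}{3} + \frac{4 m}{3}\right) = \frac{8}{3} + \frac{4 m}{3}$)
$G = - \frac{44}{3}$ ($G = \frac{8}{3} + \frac{4}{3} \left(-13\right) = \frac{8}{3} - \frac{52}{3} = - \frac{44}{3} \approx -14.667$)
$u{\left(X \right)} = X^{2} + 217 X$
$\sqrt{u{\left(G \right)} + w{\left(-158,-108 \right)}} = \sqrt{- \frac{44 \left(217 - \frac{44}{3}\right)}{3} - 158} = \sqrt{\left(- \frac{44}{3}\right) \frac{607}{3} - 158} = \sqrt{- \frac{26708}{9} - 158} = \sqrt{- \frac{28130}{9}} = \frac{i \sqrt{28130}}{3}$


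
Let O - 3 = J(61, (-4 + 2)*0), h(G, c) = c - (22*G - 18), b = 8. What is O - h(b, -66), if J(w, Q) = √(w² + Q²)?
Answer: 288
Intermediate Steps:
J(w, Q) = √(Q² + w²)
h(G, c) = 18 + c - 22*G (h(G, c) = c - (-18 + 22*G) = c + (18 - 22*G) = 18 + c - 22*G)
O = 64 (O = 3 + √(((-4 + 2)*0)² + 61²) = 3 + √((-2*0)² + 3721) = 3 + √(0² + 3721) = 3 + √(0 + 3721) = 3 + √3721 = 3 + 61 = 64)
O - h(b, -66) = 64 - (18 - 66 - 22*8) = 64 - (18 - 66 - 176) = 64 - 1*(-224) = 64 + 224 = 288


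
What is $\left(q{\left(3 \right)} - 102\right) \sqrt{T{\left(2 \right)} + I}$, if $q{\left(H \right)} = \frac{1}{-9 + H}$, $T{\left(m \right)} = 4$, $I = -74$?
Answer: $- \frac{613 i \sqrt{70}}{6} \approx - 854.79 i$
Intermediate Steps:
$\left(q{\left(3 \right)} - 102\right) \sqrt{T{\left(2 \right)} + I} = \left(\frac{1}{-9 + 3} - 102\right) \sqrt{4 - 74} = \left(\frac{1}{-6} - 102\right) \sqrt{-70} = \left(- \frac{1}{6} - 102\right) i \sqrt{70} = - \frac{613 i \sqrt{70}}{6}$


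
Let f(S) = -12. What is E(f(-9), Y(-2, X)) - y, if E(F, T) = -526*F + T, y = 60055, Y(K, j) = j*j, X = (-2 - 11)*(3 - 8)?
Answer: -49518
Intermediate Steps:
X = 65 (X = -13*(-5) = 65)
Y(K, j) = j²
E(F, T) = T - 526*F
E(f(-9), Y(-2, X)) - y = (65² - 526*(-12)) - 1*60055 = (4225 + 6312) - 60055 = 10537 - 60055 = -49518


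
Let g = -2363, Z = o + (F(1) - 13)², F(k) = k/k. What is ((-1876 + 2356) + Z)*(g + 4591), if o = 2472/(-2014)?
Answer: 1397250096/1007 ≈ 1.3875e+6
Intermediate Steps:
F(k) = 1
o = -1236/1007 (o = 2472*(-1/2014) = -1236/1007 ≈ -1.2274)
Z = 143772/1007 (Z = -1236/1007 + (1 - 13)² = -1236/1007 + (-12)² = -1236/1007 + 144 = 143772/1007 ≈ 142.77)
((-1876 + 2356) + Z)*(g + 4591) = ((-1876 + 2356) + 143772/1007)*(-2363 + 4591) = (480 + 143772/1007)*2228 = (627132/1007)*2228 = 1397250096/1007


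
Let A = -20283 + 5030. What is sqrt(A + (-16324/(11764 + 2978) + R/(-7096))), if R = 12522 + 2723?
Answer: I*sqrt(2628977716536470)/415116 ≈ 123.52*I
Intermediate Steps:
R = 15245
A = -15253
sqrt(A + (-16324/(11764 + 2978) + R/(-7096))) = sqrt(-15253 + (-16324/(11764 + 2978) + 15245/(-7096))) = sqrt(-15253 + (-16324/14742 + 15245*(-1/7096))) = sqrt(-15253 + (-16324*1/14742 - 15245/7096)) = sqrt(-15253 + (-1166/1053 - 15245/7096)) = sqrt(-15253 - 24326921/7472088) = sqrt(-113996085185/7472088) = I*sqrt(2628977716536470)/415116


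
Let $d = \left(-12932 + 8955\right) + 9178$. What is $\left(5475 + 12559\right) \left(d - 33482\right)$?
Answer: $-510019554$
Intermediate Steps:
$d = 5201$ ($d = -3977 + 9178 = 5201$)
$\left(5475 + 12559\right) \left(d - 33482\right) = \left(5475 + 12559\right) \left(5201 - 33482\right) = 18034 \left(-28281\right) = -510019554$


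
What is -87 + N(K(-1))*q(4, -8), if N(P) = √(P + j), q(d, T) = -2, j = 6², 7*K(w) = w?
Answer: -87 - 2*√1757/7 ≈ -98.976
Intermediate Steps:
K(w) = w/7
j = 36
N(P) = √(36 + P) (N(P) = √(P + 36) = √(36 + P))
-87 + N(K(-1))*q(4, -8) = -87 + √(36 + (⅐)*(-1))*(-2) = -87 + √(36 - ⅐)*(-2) = -87 + √(251/7)*(-2) = -87 + (√1757/7)*(-2) = -87 - 2*√1757/7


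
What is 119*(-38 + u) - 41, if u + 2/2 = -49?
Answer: -10513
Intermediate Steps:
u = -50 (u = -1 - 49 = -50)
119*(-38 + u) - 41 = 119*(-38 - 50) - 41 = 119*(-88) - 41 = -10472 - 41 = -10513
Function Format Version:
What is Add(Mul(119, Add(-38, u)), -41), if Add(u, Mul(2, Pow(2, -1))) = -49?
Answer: -10513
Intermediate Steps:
u = -50 (u = Add(-1, -49) = -50)
Add(Mul(119, Add(-38, u)), -41) = Add(Mul(119, Add(-38, -50)), -41) = Add(Mul(119, -88), -41) = Add(-10472, -41) = -10513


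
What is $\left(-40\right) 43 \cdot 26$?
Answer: $-44720$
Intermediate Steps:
$\left(-40\right) 43 \cdot 26 = \left(-1720\right) 26 = -44720$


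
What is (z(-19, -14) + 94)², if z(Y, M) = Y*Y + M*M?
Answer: 423801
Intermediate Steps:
z(Y, M) = M² + Y² (z(Y, M) = Y² + M² = M² + Y²)
(z(-19, -14) + 94)² = (((-14)² + (-19)²) + 94)² = ((196 + 361) + 94)² = (557 + 94)² = 651² = 423801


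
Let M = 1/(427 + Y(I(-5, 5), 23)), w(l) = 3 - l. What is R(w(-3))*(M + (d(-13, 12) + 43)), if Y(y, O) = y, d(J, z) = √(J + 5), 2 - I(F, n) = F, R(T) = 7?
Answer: 18663/62 + 14*I*√2 ≈ 301.02 + 19.799*I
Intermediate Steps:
I(F, n) = 2 - F
d(J, z) = √(5 + J)
M = 1/434 (M = 1/(427 + (2 - 1*(-5))) = 1/(427 + (2 + 5)) = 1/(427 + 7) = 1/434 ≈ 0.0023041)
R(w(-3))*(M + (d(-13, 12) + 43)) = 7*(1/434 + (√(5 - 13) + 43)) = 7*(1/434 + (√(-8) + 43)) = 7*(1/434 + (2*I*√2 + 43)) = 7*(1/434 + (43 + 2*I*√2)) = 7*(18663/434 + 2*I*√2) = 18663/62 + 14*I*√2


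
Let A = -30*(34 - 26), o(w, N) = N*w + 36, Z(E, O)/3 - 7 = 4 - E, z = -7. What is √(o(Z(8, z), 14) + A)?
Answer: I*√78 ≈ 8.8318*I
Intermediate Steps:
Z(E, O) = 33 - 3*E (Z(E, O) = 21 + 3*(4 - E) = 21 + (12 - 3*E) = 33 - 3*E)
o(w, N) = 36 + N*w
A = -240 (A = -30*8 = -240)
√(o(Z(8, z), 14) + A) = √((36 + 14*(33 - 3*8)) - 240) = √((36 + 14*(33 - 24)) - 240) = √((36 + 14*9) - 240) = √((36 + 126) - 240) = √(162 - 240) = √(-78) = I*√78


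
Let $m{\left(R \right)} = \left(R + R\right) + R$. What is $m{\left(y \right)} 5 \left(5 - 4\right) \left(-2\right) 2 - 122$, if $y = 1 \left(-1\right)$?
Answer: $-62$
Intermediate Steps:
$y = -1$
$m{\left(R \right)} = 3 R$ ($m{\left(R \right)} = 2 R + R = 3 R$)
$m{\left(y \right)} 5 \left(5 - 4\right) \left(-2\right) 2 - 122 = 3 \left(-1\right) 5 \left(5 - 4\right) \left(-2\right) 2 - 122 = - 3 \cdot 5 \cdot 1 \left(-2\right) 2 - 122 = - 3 \cdot 5 \left(-2\right) 2 - 122 = - 3 \left(\left(-10\right) 2\right) - 122 = \left(-3\right) \left(-20\right) - 122 = 60 - 122 = -62$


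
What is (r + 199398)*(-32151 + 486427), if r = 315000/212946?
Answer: 3214859881561368/35491 ≈ 9.0582e+10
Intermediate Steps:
r = 52500/35491 (r = 315000*(1/212946) = 52500/35491 ≈ 1.4792)
(r + 199398)*(-32151 + 486427) = (52500/35491 + 199398)*(-32151 + 486427) = (7076886918/35491)*454276 = 3214859881561368/35491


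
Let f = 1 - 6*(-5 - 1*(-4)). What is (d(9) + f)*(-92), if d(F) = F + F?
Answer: -2300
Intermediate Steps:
d(F) = 2*F
f = 7 (f = 1 - 6*(-5 + 4) = 1 - 6*(-1) = 1 + 6 = 7)
(d(9) + f)*(-92) = (2*9 + 7)*(-92) = (18 + 7)*(-92) = 25*(-92) = -2300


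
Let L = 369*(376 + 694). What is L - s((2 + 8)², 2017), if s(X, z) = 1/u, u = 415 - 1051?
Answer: 251111881/636 ≈ 3.9483e+5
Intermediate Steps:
u = -636
s(X, z) = -1/636 (s(X, z) = 1/(-636) = -1/636)
L = 394830 (L = 369*1070 = 394830)
L - s((2 + 8)², 2017) = 394830 - 1*(-1/636) = 394830 + 1/636 = 251111881/636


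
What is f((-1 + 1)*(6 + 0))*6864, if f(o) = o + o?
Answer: 0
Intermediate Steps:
f(o) = 2*o
f((-1 + 1)*(6 + 0))*6864 = (2*((-1 + 1)*(6 + 0)))*6864 = (2*(0*6))*6864 = (2*0)*6864 = 0*6864 = 0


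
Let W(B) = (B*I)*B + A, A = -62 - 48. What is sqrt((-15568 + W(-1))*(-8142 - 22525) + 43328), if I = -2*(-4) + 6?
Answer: 12*sqrt(3336189) ≈ 21918.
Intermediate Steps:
I = 14 (I = 8 + 6 = 14)
A = -110
W(B) = -110 + 14*B**2 (W(B) = (B*14)*B - 110 = (14*B)*B - 110 = 14*B**2 - 110 = -110 + 14*B**2)
sqrt((-15568 + W(-1))*(-8142 - 22525) + 43328) = sqrt((-15568 + (-110 + 14*(-1)**2))*(-8142 - 22525) + 43328) = sqrt((-15568 + (-110 + 14*1))*(-30667) + 43328) = sqrt((-15568 + (-110 + 14))*(-30667) + 43328) = sqrt((-15568 - 96)*(-30667) + 43328) = sqrt(-15664*(-30667) + 43328) = sqrt(480367888 + 43328) = sqrt(480411216) = 12*sqrt(3336189)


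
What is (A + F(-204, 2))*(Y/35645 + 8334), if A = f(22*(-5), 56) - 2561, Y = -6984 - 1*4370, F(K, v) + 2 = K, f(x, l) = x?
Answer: -854624576652/35645 ≈ -2.3976e+7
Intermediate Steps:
F(K, v) = -2 + K
Y = -11354 (Y = -6984 - 4370 = -11354)
A = -2671 (A = 22*(-5) - 2561 = -110 - 2561 = -2671)
(A + F(-204, 2))*(Y/35645 + 8334) = (-2671 + (-2 - 204))*(-11354/35645 + 8334) = (-2671 - 206)*(-11354*1/35645 + 8334) = -2877*(-11354/35645 + 8334) = -2877*297054076/35645 = -854624576652/35645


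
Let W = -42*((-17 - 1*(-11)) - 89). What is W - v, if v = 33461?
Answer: -29471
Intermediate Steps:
W = 3990 (W = -42*((-17 + 11) - 89) = -42*(-6 - 89) = -42*(-95) = 3990)
W - v = 3990 - 1*33461 = 3990 - 33461 = -29471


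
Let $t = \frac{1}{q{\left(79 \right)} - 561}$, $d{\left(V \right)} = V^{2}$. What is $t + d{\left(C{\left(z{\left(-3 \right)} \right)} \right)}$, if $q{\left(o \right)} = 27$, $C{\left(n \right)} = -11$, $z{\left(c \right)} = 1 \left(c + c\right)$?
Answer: $\frac{64613}{534} \approx 121.0$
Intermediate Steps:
$z{\left(c \right)} = 2 c$ ($z{\left(c \right)} = 1 \cdot 2 c = 2 c$)
$t = - \frac{1}{534}$ ($t = \frac{1}{27 - 561} = \frac{1}{-534} = - \frac{1}{534} \approx -0.0018727$)
$t + d{\left(C{\left(z{\left(-3 \right)} \right)} \right)} = - \frac{1}{534} + \left(-11\right)^{2} = - \frac{1}{534} + 121 = \frac{64613}{534}$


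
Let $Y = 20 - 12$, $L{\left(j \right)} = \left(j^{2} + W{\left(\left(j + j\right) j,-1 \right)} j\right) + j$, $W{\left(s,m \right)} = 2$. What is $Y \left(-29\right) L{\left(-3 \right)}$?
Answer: $0$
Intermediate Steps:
$L{\left(j \right)} = j^{2} + 3 j$ ($L{\left(j \right)} = \left(j^{2} + 2 j\right) + j = j^{2} + 3 j$)
$Y = 8$ ($Y = 20 - 12 = 8$)
$Y \left(-29\right) L{\left(-3 \right)} = 8 \left(-29\right) \left(- 3 \left(3 - 3\right)\right) = - 232 \left(\left(-3\right) 0\right) = \left(-232\right) 0 = 0$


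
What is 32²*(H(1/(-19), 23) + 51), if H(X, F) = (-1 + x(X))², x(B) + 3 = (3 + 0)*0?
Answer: 68608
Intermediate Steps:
x(B) = -3 (x(B) = -3 + (3 + 0)*0 = -3 + 3*0 = -3 + 0 = -3)
H(X, F) = 16 (H(X, F) = (-1 - 3)² = (-4)² = 16)
32²*(H(1/(-19), 23) + 51) = 32²*(16 + 51) = 1024*67 = 68608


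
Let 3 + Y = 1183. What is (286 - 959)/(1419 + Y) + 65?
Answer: 168262/2599 ≈ 64.741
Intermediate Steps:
Y = 1180 (Y = -3 + 1183 = 1180)
(286 - 959)/(1419 + Y) + 65 = (286 - 959)/(1419 + 1180) + 65 = -673/2599 + 65 = 168262/2599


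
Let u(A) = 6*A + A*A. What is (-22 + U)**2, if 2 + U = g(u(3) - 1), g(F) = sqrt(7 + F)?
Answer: (24 - sqrt(33))**2 ≈ 333.26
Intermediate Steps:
u(A) = A**2 + 6*A (u(A) = 6*A + A**2 = A**2 + 6*A)
U = -2 + sqrt(33) (U = -2 + sqrt(7 + (3*(6 + 3) - 1)) = -2 + sqrt(7 + (3*9 - 1)) = -2 + sqrt(7 + (27 - 1)) = -2 + sqrt(7 + 26) = -2 + sqrt(33) ≈ 3.7446)
(-22 + U)**2 = (-22 + (-2 + sqrt(33)))**2 = (-24 + sqrt(33))**2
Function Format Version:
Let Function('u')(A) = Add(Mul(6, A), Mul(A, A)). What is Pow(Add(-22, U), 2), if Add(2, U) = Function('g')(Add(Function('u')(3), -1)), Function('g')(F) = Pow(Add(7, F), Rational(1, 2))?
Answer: Pow(Add(24, Mul(-1, Pow(33, Rational(1, 2)))), 2) ≈ 333.26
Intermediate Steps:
Function('u')(A) = Add(Pow(A, 2), Mul(6, A)) (Function('u')(A) = Add(Mul(6, A), Pow(A, 2)) = Add(Pow(A, 2), Mul(6, A)))
U = Add(-2, Pow(33, Rational(1, 2))) (U = Add(-2, Pow(Add(7, Add(Mul(3, Add(6, 3)), -1)), Rational(1, 2))) = Add(-2, Pow(Add(7, Add(Mul(3, 9), -1)), Rational(1, 2))) = Add(-2, Pow(Add(7, Add(27, -1)), Rational(1, 2))) = Add(-2, Pow(Add(7, 26), Rational(1, 2))) = Add(-2, Pow(33, Rational(1, 2))) ≈ 3.7446)
Pow(Add(-22, U), 2) = Pow(Add(-22, Add(-2, Pow(33, Rational(1, 2)))), 2) = Pow(Add(-24, Pow(33, Rational(1, 2))), 2)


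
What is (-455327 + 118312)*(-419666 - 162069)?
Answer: 196053421025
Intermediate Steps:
(-455327 + 118312)*(-419666 - 162069) = -337015*(-581735) = 196053421025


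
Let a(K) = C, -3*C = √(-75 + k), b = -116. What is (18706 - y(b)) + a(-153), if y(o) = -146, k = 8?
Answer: 18852 - I*√67/3 ≈ 18852.0 - 2.7285*I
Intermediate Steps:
C = -I*√67/3 (C = -√(-75 + 8)/3 = -I*√67/3 ≈ -2.7285*I)
a(K) = -I*√67/3
(18706 - y(b)) + a(-153) = (18706 - 1*(-146)) - I*√67/3 = (18706 + 146) - I*√67/3 = 18852 - I*√67/3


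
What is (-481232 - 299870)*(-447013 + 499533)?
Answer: -41023477040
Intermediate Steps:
(-481232 - 299870)*(-447013 + 499533) = -781102*52520 = -41023477040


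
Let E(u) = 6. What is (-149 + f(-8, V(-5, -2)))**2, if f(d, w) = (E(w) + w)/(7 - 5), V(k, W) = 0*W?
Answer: 21316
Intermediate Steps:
V(k, W) = 0
f(d, w) = 3 + w/2 (f(d, w) = (6 + w)/(7 - 5) = (6 + w)/2 = (6 + w)*(1/2) = 3 + w/2)
(-149 + f(-8, V(-5, -2)))**2 = (-149 + (3 + (1/2)*0))**2 = (-149 + (3 + 0))**2 = (-149 + 3)**2 = (-146)**2 = 21316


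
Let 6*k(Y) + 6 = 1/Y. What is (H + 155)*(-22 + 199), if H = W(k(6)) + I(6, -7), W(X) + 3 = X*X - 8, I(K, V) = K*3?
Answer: 12459443/432 ≈ 28841.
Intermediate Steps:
k(Y) = -1 + 1/(6*Y)
I(K, V) = 3*K
W(X) = -11 + X² (W(X) = -3 + (X*X - 8) = -3 + (X² - 8) = -3 + (-8 + X²) = -11 + X²)
H = 10297/1296 (H = (-11 + ((⅙ - 1*6)/6)²) + 3*6 = (-11 + ((⅙ - 6)/6)²) + 18 = (-11 + ((⅙)*(-35/6))²) + 18 = (-11 + (-35/36)²) + 18 = (-11 + 1225/1296) + 18 = -13031/1296 + 18 = 10297/1296 ≈ 7.9452)
(H + 155)*(-22 + 199) = (10297/1296 + 155)*(-22 + 199) = (211177/1296)*177 = 12459443/432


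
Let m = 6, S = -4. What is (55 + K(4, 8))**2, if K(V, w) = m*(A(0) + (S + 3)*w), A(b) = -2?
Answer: 25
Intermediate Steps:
K(V, w) = -12 - 6*w (K(V, w) = 6*(-2 + (-4 + 3)*w) = 6*(-2 - w) = -12 - 6*w)
(55 + K(4, 8))**2 = (55 + (-12 - 6*8))**2 = (55 + (-12 - 48))**2 = (55 - 60)**2 = (-5)**2 = 25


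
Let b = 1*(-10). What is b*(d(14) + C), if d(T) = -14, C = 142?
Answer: -1280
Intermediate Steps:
b = -10
b*(d(14) + C) = -10*(-14 + 142) = -10*128 = -1280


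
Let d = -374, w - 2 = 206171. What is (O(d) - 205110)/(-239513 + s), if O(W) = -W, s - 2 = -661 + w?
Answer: 29248/4857 ≈ 6.0218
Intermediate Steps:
w = 206173 (w = 2 + 206171 = 206173)
s = 205514 (s = 2 + (-661 + 206173) = 2 + 205512 = 205514)
(O(d) - 205110)/(-239513 + s) = (-1*(-374) - 205110)/(-239513 + 205514) = (374 - 205110)/(-33999) = -204736*(-1/33999) = 29248/4857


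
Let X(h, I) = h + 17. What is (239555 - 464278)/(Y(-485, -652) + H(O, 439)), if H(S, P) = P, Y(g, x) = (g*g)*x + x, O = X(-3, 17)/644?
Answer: 224723/153366913 ≈ 0.0014653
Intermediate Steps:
X(h, I) = 17 + h
O = 1/46 (O = (17 - 3)/644 = 14*(1/644) = 1/46 ≈ 0.021739)
Y(g, x) = x + x*g² (Y(g, x) = g²*x + x = x*g² + x = x + x*g²)
(239555 - 464278)/(Y(-485, -652) + H(O, 439)) = (239555 - 464278)/(-652*(1 + (-485)²) + 439) = -224723/(-652*(1 + 235225) + 439) = -224723/(-652*235226 + 439) = -224723/(-153367352 + 439) = -224723/(-153366913) = -224723*(-1/153366913) = 224723/153366913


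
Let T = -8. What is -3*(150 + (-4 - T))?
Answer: -462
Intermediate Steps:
-3*(150 + (-4 - T)) = -3*(150 + (-4 - 1*(-8))) = -3*(150 + (-4 + 8)) = -3*(150 + 4) = -3*154 = -462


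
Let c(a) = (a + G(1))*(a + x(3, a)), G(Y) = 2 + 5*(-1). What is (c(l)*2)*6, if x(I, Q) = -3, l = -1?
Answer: 192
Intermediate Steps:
G(Y) = -3 (G(Y) = 2 - 5 = -3)
c(a) = (-3 + a)² (c(a) = (a - 3)*(a - 3) = (-3 + a)*(-3 + a) = (-3 + a)²)
(c(l)*2)*6 = ((9 + (-1)² - 6*(-1))*2)*6 = ((9 + 1 + 6)*2)*6 = (16*2)*6 = 32*6 = 192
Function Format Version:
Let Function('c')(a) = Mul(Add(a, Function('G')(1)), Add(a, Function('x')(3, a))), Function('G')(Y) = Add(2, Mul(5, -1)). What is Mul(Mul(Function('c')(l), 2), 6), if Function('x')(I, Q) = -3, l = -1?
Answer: 192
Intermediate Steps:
Function('G')(Y) = -3 (Function('G')(Y) = Add(2, -5) = -3)
Function('c')(a) = Pow(Add(-3, a), 2) (Function('c')(a) = Mul(Add(a, -3), Add(a, -3)) = Mul(Add(-3, a), Add(-3, a)) = Pow(Add(-3, a), 2))
Mul(Mul(Function('c')(l), 2), 6) = Mul(Mul(Add(9, Pow(-1, 2), Mul(-6, -1)), 2), 6) = Mul(Mul(Add(9, 1, 6), 2), 6) = Mul(Mul(16, 2), 6) = Mul(32, 6) = 192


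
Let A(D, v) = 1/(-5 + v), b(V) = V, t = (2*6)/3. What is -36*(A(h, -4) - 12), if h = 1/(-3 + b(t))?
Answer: 436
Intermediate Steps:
t = 4 (t = 12*(⅓) = 4)
h = 1 (h = 1/(-3 + 4) = 1/1 = 1)
-36*(A(h, -4) - 12) = -36*(1/(-5 - 4) - 12) = -36*(1/(-9) - 12) = -36*(-⅑ - 12) = -36*(-109/9) = 436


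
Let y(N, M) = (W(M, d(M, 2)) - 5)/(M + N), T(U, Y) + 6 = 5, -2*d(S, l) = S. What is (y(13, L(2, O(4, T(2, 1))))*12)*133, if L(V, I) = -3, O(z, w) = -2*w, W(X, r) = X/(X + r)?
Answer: -2394/5 ≈ -478.80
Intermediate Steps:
d(S, l) = -S/2
T(U, Y) = -1 (T(U, Y) = -6 + 5 = -1)
y(N, M) = -3/(M + N) (y(N, M) = (M/(M - M/2) - 5)/(M + N) = (M/((M/2)) - 5)/(M + N) = (M*(2/M) - 5)/(M + N) = (2 - 5)/(M + N) = -3/(M + N))
(y(13, L(2, O(4, T(2, 1))))*12)*133 = (-3/(-3 + 13)*12)*133 = (-3/10*12)*133 = (-3*⅒*12)*133 = -3/10*12*133 = -18/5*133 = -2394/5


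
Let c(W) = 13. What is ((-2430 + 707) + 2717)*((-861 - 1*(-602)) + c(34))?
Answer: -244524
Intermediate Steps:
((-2430 + 707) + 2717)*((-861 - 1*(-602)) + c(34)) = ((-2430 + 707) + 2717)*((-861 - 1*(-602)) + 13) = (-1723 + 2717)*((-861 + 602) + 13) = 994*(-259 + 13) = 994*(-246) = -244524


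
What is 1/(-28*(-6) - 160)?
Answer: ⅛ ≈ 0.12500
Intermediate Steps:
1/(-28*(-6) - 160) = 1/(168 - 160) = 1/8 = ⅛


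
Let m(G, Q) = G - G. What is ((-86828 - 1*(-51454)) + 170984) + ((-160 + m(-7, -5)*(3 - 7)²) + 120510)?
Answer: 255960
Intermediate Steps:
m(G, Q) = 0
((-86828 - 1*(-51454)) + 170984) + ((-160 + m(-7, -5)*(3 - 7)²) + 120510) = ((-86828 - 1*(-51454)) + 170984) + ((-160 + 0*(3 - 7)²) + 120510) = ((-86828 + 51454) + 170984) + ((-160 + 0*(-4)²) + 120510) = (-35374 + 170984) + ((-160 + 0*16) + 120510) = 135610 + ((-160 + 0) + 120510) = 135610 + (-160 + 120510) = 135610 + 120350 = 255960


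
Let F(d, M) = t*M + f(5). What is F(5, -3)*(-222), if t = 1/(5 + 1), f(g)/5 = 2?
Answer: -2109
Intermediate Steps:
f(g) = 10 (f(g) = 5*2 = 10)
t = ⅙ (t = 1/6 = ⅙ ≈ 0.16667)
F(d, M) = 10 + M/6 (F(d, M) = M/6 + 10 = 10 + M/6)
F(5, -3)*(-222) = (10 + (⅙)*(-3))*(-222) = (10 - ½)*(-222) = (19/2)*(-222) = -2109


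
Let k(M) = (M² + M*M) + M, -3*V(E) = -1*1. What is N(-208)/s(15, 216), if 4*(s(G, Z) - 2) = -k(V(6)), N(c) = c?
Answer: -7488/67 ≈ -111.76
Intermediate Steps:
V(E) = ⅓ (V(E) = -(-1)/3 = -⅓*(-1) = ⅓)
k(M) = M + 2*M² (k(M) = (M² + M²) + M = 2*M² + M = M + 2*M²)
s(G, Z) = 67/36 (s(G, Z) = 2 + (-(1 + 2*(⅓))/3)/4 = 2 + (-(1 + ⅔)/3)/4 = 2 + (-5/(3*3))/4 = 2 + (-1*5/9)/4 = 2 + (¼)*(-5/9) = 2 - 5/36 = 67/36)
N(-208)/s(15, 216) = -208/67/36 = -208*36/67 = -7488/67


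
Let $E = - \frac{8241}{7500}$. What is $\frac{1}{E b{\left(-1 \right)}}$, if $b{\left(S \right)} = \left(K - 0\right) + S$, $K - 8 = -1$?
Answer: $- \frac{1250}{8241} \approx -0.15168$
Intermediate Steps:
$K = 7$ ($K = 8 - 1 = 7$)
$E = - \frac{2747}{2500}$ ($E = \left(-8241\right) \frac{1}{7500} = - \frac{2747}{2500} \approx -1.0988$)
$b{\left(S \right)} = 7 + S$ ($b{\left(S \right)} = \left(7 - 0\right) + S = \left(7 + \left(-3 + 3\right)\right) + S = \left(7 + 0\right) + S = 7 + S$)
$\frac{1}{E b{\left(-1 \right)}} = \frac{1}{\left(- \frac{2747}{2500}\right) \left(7 - 1\right)} = \frac{1}{\left(- \frac{2747}{2500}\right) 6} = \frac{1}{- \frac{8241}{1250}} = - \frac{1250}{8241}$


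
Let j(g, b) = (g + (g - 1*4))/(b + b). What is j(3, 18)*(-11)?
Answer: -11/18 ≈ -0.61111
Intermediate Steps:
j(g, b) = (-4 + 2*g)/(2*b) (j(g, b) = (g + (g - 4))/((2*b)) = (g + (-4 + g))*(1/(2*b)) = (-4 + 2*g)*(1/(2*b)) = (-4 + 2*g)/(2*b))
j(3, 18)*(-11) = ((-2 + 3)/18)*(-11) = ((1/18)*1)*(-11) = (1/18)*(-11) = -11/18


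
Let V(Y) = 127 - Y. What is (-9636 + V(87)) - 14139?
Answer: -23735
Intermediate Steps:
(-9636 + V(87)) - 14139 = (-9636 + (127 - 1*87)) - 14139 = (-9636 + (127 - 87)) - 14139 = (-9636 + 40) - 14139 = -9596 - 14139 = -23735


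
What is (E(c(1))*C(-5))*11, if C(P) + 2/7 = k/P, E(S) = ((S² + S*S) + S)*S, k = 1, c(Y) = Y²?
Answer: -561/35 ≈ -16.029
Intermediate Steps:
E(S) = S*(S + 2*S²) (E(S) = ((S² + S²) + S)*S = (2*S² + S)*S = (S + 2*S²)*S = S*(S + 2*S²))
C(P) = -2/7 + 1/P
(E(c(1))*C(-5))*11 = (((1²)²*(1 + 2*1²))*(-2/7 + 1/(-5)))*11 = ((1²*(1 + 2*1))*(-2/7 - ⅕))*11 = ((1*(1 + 2))*(-17/35))*11 = ((1*3)*(-17/35))*11 = (3*(-17/35))*11 = -51/35*11 = -561/35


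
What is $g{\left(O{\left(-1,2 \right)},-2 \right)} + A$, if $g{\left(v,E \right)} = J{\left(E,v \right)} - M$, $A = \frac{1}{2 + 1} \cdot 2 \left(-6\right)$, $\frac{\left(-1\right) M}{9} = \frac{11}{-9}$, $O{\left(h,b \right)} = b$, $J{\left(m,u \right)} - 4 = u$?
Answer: $-9$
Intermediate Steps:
$J{\left(m,u \right)} = 4 + u$
$M = 11$ ($M = - 9 \frac{11}{-9} = - 9 \cdot 11 \left(- \frac{1}{9}\right) = \left(-9\right) \left(- \frac{11}{9}\right) = 11$)
$A = -4$ ($A = \frac{1}{3} \cdot 2 \left(-6\right) = \frac{2}{3} \left(-6\right) = -4$)
$g{\left(v,E \right)} = -7 + v$ ($g{\left(v,E \right)} = \left(4 + v\right) - 11 = -7 + v$)
$g{\left(O{\left(-1,2 \right)},-2 \right)} + A = \left(-7 + 2\right) - 4 = -5 - 4 = -9$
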